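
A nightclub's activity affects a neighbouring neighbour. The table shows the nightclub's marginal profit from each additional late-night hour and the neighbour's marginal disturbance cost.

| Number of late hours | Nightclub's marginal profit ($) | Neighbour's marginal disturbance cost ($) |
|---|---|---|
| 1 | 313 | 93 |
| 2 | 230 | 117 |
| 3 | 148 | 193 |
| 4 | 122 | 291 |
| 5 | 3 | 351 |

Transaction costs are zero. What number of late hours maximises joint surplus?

Bargaining reaches the level where marginal profit last exceeds marginal disturbance cost.
That holds through level 2 (230 ≥ 117) but not at 3 (148 < 193).

2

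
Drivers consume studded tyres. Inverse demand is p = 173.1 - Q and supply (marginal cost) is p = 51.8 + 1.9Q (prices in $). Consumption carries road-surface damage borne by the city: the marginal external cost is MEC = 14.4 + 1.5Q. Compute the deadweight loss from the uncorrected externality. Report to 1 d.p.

Market equilibrium (private): 51.8 + 1.9Q = 173.1 - Q → Q_m = 41.8276.
Social marginal benefit = demand − MEC = 158.7 - 2.5Q.
Set SMB = MC: 158.7 - 2.5Q = 51.8 + 1.9Q → Q* = 24.2955.
The welfare-loss triangle has base |Q_m − Q*| and height MEC(Q_m) (the vertical gap between SMB and MC is zero at Q* and MEC at Q_m).
DWL = ½ × 17.5321 × 77.1414 = 676.2254.

DWL = $676.2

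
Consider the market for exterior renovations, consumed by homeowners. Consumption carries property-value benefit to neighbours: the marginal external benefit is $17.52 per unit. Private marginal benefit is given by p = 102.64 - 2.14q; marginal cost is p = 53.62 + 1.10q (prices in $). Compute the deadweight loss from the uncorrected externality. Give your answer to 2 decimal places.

DWL = $47.37

Market equilibrium (private): 53.62 + 1.10q = 102.64 - 2.14q → q_m = 15.1296.
Social marginal benefit = demand + MEB = 120.16 - 2.14q.
Set SMB = MC: 120.16 - 2.14q = 53.62 + 1.10q → q* = 20.5370.
The welfare-loss triangle has base |q_m − q*| and height MEB(q_m) (the vertical gap between SMB and MC is zero at q* and MEB at q_m).
DWL = ½ × 5.4074 × 17.5200 = 47.3688.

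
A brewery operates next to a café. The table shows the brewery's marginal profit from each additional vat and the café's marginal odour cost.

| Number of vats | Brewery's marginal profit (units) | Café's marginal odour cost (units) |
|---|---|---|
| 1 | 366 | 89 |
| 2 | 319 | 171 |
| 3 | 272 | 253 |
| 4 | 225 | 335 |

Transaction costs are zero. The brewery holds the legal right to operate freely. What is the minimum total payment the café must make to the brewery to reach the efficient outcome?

225

Left alone the brewery would choose level 4 (marginal profit stays positive).
Efficient level: k* = 3 (marginal profit ≥ marginal odour cost through 3).
The café must at least cover the brewery's forgone profit from cutting 4→3: 225 = 225.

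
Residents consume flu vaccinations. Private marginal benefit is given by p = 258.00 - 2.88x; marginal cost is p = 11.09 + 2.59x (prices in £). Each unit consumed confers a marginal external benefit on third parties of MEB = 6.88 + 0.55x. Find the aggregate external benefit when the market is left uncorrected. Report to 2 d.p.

£870.87

Market equilibrium (private): 11.09 + 2.59x = 258.00 - 2.88x → x_m = 45.1389.
Total external benefit = ∫₀^{x_m} (6.88 + 0.55x) dx = 6.88×45.1389 + ½×0.55×45.1389² = 870.8737.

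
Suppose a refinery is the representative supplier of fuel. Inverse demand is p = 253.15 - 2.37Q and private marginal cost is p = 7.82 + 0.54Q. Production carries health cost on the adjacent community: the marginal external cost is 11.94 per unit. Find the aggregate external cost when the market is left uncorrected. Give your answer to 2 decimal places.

Market equilibrium (private): 7.82 + 0.54Q = 253.15 - 2.37Q → Q_m = 84.3058.
Total external cost = MEC × Q_m = 11.94 × 84.3058 = 1006.6113.

1006.61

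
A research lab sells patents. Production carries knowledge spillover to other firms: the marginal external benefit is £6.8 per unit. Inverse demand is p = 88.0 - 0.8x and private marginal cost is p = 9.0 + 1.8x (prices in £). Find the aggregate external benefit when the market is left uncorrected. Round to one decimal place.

£206.6

Market equilibrium (private): 9.0 + 1.8x = 88.0 - 0.8x → x_m = 30.3846.
Total external benefit = MEB × x_m = 6.8 × 30.3846 = 206.6153.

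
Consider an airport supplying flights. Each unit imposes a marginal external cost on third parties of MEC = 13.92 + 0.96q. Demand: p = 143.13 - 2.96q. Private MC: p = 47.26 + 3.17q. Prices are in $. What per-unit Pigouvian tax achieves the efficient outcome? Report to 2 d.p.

Social marginal cost = private MC + MEC = 61.18 + 4.13q.
Set SMC = demand: 61.18 + 4.13q = 143.13 - 2.96q → q* = 11.5585.
The Pigouvian tax equals MEC at q*: 13.92 + 0.96×11.5585 = 25.0162.

tax = $25.02 per unit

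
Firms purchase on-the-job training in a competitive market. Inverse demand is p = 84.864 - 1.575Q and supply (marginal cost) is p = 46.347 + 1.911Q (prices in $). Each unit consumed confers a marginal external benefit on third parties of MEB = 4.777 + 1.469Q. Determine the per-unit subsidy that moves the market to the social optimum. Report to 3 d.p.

Social marginal benefit = demand + MEB = 89.641 - 0.106Q.
Set SMB = MC: 89.641 - 0.106Q = 46.347 + 1.911Q → Q* = 21.4646.
The Pigouvian subsidy equals MEB at Q*: 4.777 + 1.469×21.4646 = 36.3085.

subsidy = $36.308 per unit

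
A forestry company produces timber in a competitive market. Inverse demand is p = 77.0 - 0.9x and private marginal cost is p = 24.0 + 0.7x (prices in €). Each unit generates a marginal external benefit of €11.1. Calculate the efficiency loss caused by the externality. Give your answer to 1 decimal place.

Market equilibrium (private): 24.0 + 0.7x = 77.0 - 0.9x → x_m = 33.1250.
Social marginal cost = private MC − MEB = 12.9 + 0.7x.
Set SMC = demand: 12.9 + 0.7x = 77.0 - 0.9x → x* = 40.0625.
The welfare-loss triangle has base |x_m − x*| and height MEB(x_m) (the vertical gap between SMC and demand is zero at x* and MEB at x_m).
DWL = ½ × 6.9375 × 11.1000 = 38.5031.

DWL = €38.5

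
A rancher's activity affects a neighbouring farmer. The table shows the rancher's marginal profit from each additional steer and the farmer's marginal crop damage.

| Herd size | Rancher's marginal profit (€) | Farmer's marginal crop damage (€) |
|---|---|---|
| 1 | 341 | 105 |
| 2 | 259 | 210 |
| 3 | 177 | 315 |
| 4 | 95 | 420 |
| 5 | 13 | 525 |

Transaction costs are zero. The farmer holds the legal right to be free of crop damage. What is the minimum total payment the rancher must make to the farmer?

€315

Efficient level: marginal profit ≥ marginal crop damage through level 2, so k* = 2.
With the farmer holding the right, the rancher must at least compensate total damage at k*: 105 + 210 = 315.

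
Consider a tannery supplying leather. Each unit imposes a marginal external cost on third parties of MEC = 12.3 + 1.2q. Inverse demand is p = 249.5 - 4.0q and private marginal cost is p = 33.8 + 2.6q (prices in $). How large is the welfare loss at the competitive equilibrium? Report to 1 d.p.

Market equilibrium (private): 33.8 + 2.6q = 249.5 - 4.0q → q_m = 32.6818.
Social marginal cost = private MC + MEC = 46.1 + 3.8q.
Set SMC = demand: 46.1 + 3.8q = 249.5 - 4.0q → q* = 26.0769.
Between q* and q_m the wedge SMC − demand runs linearly from 0 to MEC(q_m), so the loss is a triangle.
DWL = ½ × 6.6049 × 51.5182 = 170.1363.

DWL = $170.1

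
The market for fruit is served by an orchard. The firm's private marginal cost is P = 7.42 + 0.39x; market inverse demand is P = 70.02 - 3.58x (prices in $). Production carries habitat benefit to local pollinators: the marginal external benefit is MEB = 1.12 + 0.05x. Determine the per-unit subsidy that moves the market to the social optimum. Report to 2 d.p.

Social marginal cost = private MC − MEB = 6.30 + 0.34x.
Set SMC = demand: 6.30 + 0.34x = 70.02 - 3.58x → x* = 16.2551.
The Pigouvian subsidy equals MEB at x*: 1.12 + 0.05×16.2551 = 1.9328.

subsidy = $1.93 per unit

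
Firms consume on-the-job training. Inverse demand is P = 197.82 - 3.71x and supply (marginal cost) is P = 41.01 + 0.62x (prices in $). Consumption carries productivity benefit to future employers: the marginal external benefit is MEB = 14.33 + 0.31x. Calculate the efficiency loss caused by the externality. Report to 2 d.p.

Market equilibrium (private): 41.01 + 0.62x = 197.82 - 3.71x → x_m = 36.2148.
Social marginal benefit = demand + MEB = 212.15 - 3.40x.
Set SMB = MC: 212.15 - 3.40x = 41.01 + 0.62x → x* = 42.5721.
The welfare-loss triangle has base |x_m − x*| and height MEB(x_m) (the vertical gap between SMB and MC is zero at x* and MEB at x_m).
DWL = ½ × 6.3573 × 25.5566 = 81.2355.

DWL = $81.24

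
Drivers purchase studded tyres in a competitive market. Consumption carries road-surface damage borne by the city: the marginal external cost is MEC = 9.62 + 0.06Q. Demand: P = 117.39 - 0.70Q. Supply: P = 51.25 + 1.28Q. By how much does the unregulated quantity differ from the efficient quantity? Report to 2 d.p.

5.70 units

Market equilibrium (private): 51.25 + 1.28Q = 117.39 - 0.70Q → Q_m = 33.4040.
Social marginal benefit = demand − MEC = 107.77 - 0.76Q.
Set SMB = MC: 107.77 - 0.76Q = 51.25 + 1.28Q → Q* = 27.7059.
Gap = |33.4040 − 27.7059| = 5.6981.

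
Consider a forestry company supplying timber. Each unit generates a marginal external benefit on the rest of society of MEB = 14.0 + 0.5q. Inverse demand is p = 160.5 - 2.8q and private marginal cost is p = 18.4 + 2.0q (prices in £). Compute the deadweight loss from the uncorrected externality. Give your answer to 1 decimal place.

DWL = £96.5

Market equilibrium (private): 18.4 + 2.0q = 160.5 - 2.8q → q_m = 29.6042.
Social marginal cost = private MC − MEB = 4.4 + 1.5q.
Set SMC = demand: 4.4 + 1.5q = 160.5 - 2.8q → q* = 36.3023.
Between q* and q_m the wedge demand − SMC runs linearly from 0 to MEB(q_m), so the loss is a triangle.
DWL = ½ × 6.6981 × 28.8021 = 96.4597.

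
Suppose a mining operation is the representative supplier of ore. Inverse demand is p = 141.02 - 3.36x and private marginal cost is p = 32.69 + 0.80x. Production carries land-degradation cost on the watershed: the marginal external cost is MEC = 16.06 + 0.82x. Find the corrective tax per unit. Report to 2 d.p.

Social marginal cost = private MC + MEC = 48.75 + 1.62x.
Set SMC = demand: 48.75 + 1.62x = 141.02 - 3.36x → x* = 18.5281.
The Pigouvian tax equals MEC at x*: 16.06 + 0.82×18.5281 = 31.2530.

tax = 31.25 per unit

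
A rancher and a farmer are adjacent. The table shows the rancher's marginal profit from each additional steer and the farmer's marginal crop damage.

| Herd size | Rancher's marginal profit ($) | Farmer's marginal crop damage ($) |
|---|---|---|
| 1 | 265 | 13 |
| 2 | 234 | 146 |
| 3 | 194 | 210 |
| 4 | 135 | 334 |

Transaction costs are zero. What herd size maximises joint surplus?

2

Bargaining reaches the level where marginal profit last exceeds marginal crop damage.
That holds through level 2 (234 ≥ 146) but not at 3 (194 < 210).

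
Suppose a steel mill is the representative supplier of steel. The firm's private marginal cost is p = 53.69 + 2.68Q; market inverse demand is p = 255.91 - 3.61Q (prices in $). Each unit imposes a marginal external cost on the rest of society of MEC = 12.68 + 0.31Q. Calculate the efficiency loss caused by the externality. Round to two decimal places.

Market equilibrium (private): 53.69 + 2.68Q = 255.91 - 3.61Q → Q_m = 32.1494.
Social marginal cost = private MC + MEC = 66.37 + 2.99Q.
Set SMC = demand: 66.37 + 2.99Q = 255.91 - 3.61Q → Q* = 28.7182.
Height of the DWL triangle at Q_m is SMC(Q_m) − demand(Q_m) = MEC(Q_m) = 22.6463.
DWL = ½ × 3.4312 × 22.6463 = 38.8520.

DWL = $38.85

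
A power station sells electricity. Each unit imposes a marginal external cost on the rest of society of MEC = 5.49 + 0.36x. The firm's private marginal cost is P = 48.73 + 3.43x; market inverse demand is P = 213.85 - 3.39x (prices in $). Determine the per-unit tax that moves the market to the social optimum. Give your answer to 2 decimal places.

tax = $13.49 per unit

Social marginal cost = private MC + MEC = 54.22 + 3.79x.
Set SMC = demand: 54.22 + 3.79x = 213.85 - 3.39x → x* = 22.2326.
The Pigouvian tax equals MEC at x*: 5.49 + 0.36×22.2326 = 13.4937.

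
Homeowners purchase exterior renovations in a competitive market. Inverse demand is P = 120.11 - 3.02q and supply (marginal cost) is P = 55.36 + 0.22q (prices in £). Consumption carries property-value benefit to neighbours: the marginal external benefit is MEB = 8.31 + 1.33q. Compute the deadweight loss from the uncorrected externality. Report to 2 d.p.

Market equilibrium (private): 55.36 + 0.22q = 120.11 - 3.02q → q_m = 19.9846.
Social marginal benefit = demand + MEB = 128.42 - 1.69q.
Set SMB = MC: 128.42 - 1.69q = 55.36 + 0.22q → q* = 38.2513.
Between q* and q_m the wedge SMB − MC runs linearly from 0 to MEB(q_m), so the loss is a triangle.
DWL = ½ × 18.2667 × 34.8895 = 318.6580.

DWL = £318.66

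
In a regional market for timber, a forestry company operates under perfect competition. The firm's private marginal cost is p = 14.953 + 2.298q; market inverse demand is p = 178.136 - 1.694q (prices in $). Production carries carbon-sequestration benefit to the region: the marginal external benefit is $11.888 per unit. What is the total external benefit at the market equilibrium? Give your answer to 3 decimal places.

$485.952

Market equilibrium (private): 14.953 + 2.298q = 178.136 - 1.694q → q_m = 40.8775.
Total external benefit = MEB × q_m = 11.888 × 40.8775 = 485.9517.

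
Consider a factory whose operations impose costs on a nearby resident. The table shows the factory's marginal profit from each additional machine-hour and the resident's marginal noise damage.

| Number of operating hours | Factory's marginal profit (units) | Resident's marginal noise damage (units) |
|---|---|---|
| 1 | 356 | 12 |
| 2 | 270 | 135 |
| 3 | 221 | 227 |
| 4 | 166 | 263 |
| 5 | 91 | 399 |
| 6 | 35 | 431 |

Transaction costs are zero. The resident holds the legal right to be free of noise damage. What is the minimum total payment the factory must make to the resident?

147

Efficient level: marginal profit ≥ marginal noise damage through level 2, so k* = 2.
With the resident holding the right, the factory must at least compensate total damage at k*: 12 + 135 = 147.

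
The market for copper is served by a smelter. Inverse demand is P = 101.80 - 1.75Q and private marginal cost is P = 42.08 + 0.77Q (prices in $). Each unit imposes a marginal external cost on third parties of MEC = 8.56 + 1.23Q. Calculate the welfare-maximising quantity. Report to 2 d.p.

Q* = 13.64

Social marginal cost = private MC + MEC = 50.64 + 2.00Q.
Set SMC = demand: 50.64 + 2.00Q = 101.80 - 1.75Q → Q* = 13.6427.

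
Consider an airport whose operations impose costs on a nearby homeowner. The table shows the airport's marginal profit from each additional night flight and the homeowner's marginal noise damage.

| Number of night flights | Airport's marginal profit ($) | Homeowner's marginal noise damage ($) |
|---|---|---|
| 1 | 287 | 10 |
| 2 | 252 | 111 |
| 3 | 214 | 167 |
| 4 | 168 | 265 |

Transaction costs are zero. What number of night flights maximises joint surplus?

3

Bargaining reaches the level where marginal profit last exceeds marginal noise damage.
That holds through level 3 (214 ≥ 167) but not at 4 (168 < 265).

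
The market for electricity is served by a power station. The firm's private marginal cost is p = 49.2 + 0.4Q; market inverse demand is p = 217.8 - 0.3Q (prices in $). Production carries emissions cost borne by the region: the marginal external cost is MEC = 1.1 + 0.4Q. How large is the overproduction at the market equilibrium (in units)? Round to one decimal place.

Market equilibrium (private): 49.2 + 0.4Q = 217.8 - 0.3Q → Q_m = 240.8571.
Social marginal cost = private MC + MEC = 50.3 + 0.8Q.
Set SMC = demand: 50.3 + 0.8Q = 217.8 - 0.3Q → Q* = 152.2727.
Gap = |240.8571 − 152.2727| = 88.5844.

88.6 units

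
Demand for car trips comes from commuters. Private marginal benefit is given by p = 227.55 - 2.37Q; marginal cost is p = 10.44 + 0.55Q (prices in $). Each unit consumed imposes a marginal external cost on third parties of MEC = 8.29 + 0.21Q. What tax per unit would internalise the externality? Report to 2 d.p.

Social marginal benefit = demand − MEC = 219.26 - 2.58Q.
Set SMB = MC: 219.26 - 2.58Q = 10.44 + 0.55Q → Q* = 66.7157.
The Pigouvian tax equals MEC at Q*: 8.29 + 0.21×66.7157 = 22.3003.

tax = $22.30 per unit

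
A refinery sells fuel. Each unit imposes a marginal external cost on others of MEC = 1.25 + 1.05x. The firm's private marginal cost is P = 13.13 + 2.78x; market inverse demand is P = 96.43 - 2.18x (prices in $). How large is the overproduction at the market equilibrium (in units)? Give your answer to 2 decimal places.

Market equilibrium (private): 13.13 + 2.78x = 96.43 - 2.18x → x_m = 16.7944.
Social marginal cost = private MC + MEC = 14.38 + 3.83x.
Set SMC = demand: 14.38 + 3.83x = 96.43 - 2.18x → x* = 13.6522.
Gap = |16.7944 − 13.6522| = 3.1422.

3.14 units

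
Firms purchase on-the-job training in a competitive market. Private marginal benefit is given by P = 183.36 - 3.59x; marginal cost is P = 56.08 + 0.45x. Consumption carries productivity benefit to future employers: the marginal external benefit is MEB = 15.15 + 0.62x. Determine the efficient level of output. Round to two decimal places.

Social marginal benefit = demand + MEB = 198.51 - 2.97x.
Set SMB = MC: 198.51 - 2.97x = 56.08 + 0.45x → x* = 41.6462.

x* = 41.65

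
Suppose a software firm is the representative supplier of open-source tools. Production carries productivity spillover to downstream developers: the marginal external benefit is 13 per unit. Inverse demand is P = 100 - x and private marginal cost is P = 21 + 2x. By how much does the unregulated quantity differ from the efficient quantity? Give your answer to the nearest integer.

Market equilibrium (private): 21 + 2x = 100 - x → x_m = 26.3333.
Social marginal cost = private MC − MEB = 8 + 2x.
Set SMC = demand: 8 + 2x = 100 - x → x* = 30.6667.
Gap = |26.3333 − 30.6667| = 4.3334.

4 units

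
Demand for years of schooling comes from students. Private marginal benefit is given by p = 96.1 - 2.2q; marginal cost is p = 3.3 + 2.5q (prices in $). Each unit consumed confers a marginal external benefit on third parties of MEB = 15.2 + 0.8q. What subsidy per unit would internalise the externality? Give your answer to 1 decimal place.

subsidy = $37.4 per unit

Social marginal benefit = demand + MEB = 111.3 - 1.4q.
Set SMB = MC: 111.3 - 1.4q = 3.3 + 2.5q → q* = 27.6923.
The Pigouvian subsidy equals MEB at q*: 15.2 + 0.8×27.6923 = 37.3538.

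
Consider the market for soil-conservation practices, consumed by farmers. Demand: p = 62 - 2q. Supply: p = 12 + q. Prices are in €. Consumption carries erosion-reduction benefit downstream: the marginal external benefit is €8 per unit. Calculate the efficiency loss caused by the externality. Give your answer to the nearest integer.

DWL = €11

Market equilibrium (private): 12 + q = 62 - 2q → q_m = 16.6667.
Social marginal benefit = demand + MEB = 70 - 2q.
Set SMB = MC: 70 - 2q = 12 + q → q* = 19.3333.
The welfare-loss triangle has base |q_m − q*| and height MEB(q_m) (the vertical gap between SMB and MC is zero at q* and MEB at q_m).
DWL = ½ × 2.6666 × 8.0000 = 10.6664.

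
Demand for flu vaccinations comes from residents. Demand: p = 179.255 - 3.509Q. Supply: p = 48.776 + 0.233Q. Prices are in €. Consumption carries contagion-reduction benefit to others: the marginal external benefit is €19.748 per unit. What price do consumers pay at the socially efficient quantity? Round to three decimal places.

P = €38.382

Social marginal benefit = demand + MEB = 199.003 - 3.509Q.
Set SMB = MC: 199.003 - 3.509Q = 48.776 + 0.233Q → Q* = 40.1462.
Consumer price on the demand curve at Q*: 179.255 − 3.509×40.1462 = 38.3820.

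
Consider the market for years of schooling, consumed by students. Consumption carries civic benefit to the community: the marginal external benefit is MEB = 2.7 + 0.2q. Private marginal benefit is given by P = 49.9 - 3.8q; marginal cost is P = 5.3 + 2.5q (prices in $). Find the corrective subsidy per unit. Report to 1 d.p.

Social marginal benefit = demand + MEB = 52.6 - 3.6q.
Set SMB = MC: 52.6 - 3.6q = 5.3 + 2.5q → q* = 7.7541.
The Pigouvian subsidy equals MEB at q*: 2.7 + 0.2×7.7541 = 4.2508.

subsidy = $4.3 per unit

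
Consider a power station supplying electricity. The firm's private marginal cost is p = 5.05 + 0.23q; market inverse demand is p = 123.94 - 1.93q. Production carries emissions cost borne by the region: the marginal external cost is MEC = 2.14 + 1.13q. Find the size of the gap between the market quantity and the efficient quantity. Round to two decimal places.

19.56 units

Market equilibrium (private): 5.05 + 0.23q = 123.94 - 1.93q → q_m = 55.0417.
Social marginal cost = private MC + MEC = 7.19 + 1.36q.
Set SMC = demand: 7.19 + 1.36q = 123.94 - 1.93q → q* = 35.4863.
Gap = |55.0417 − 35.4863| = 19.5554.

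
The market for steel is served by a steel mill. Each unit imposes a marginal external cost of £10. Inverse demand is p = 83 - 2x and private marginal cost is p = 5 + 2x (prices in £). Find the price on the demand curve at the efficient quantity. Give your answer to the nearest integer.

P = £49

Social marginal cost = private MC + MEC = 15 + 2x.
Set SMC = demand: 15 + 2x = 83 - 2x → x* = 17.0000.
Consumer price on the demand curve at x*: 83 − 2×17.0000 = 49.0000.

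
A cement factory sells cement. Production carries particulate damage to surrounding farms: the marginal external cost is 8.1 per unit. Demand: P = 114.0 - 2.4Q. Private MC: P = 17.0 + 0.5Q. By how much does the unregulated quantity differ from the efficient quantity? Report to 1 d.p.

Market equilibrium (private): 17.0 + 0.5Q = 114.0 - 2.4Q → Q_m = 33.4483.
Social marginal cost = private MC + MEC = 25.1 + 0.5Q.
Set SMC = demand: 25.1 + 0.5Q = 114.0 - 2.4Q → Q* = 30.6552.
Gap = |33.4483 − 30.6552| = 2.7931.

2.8 units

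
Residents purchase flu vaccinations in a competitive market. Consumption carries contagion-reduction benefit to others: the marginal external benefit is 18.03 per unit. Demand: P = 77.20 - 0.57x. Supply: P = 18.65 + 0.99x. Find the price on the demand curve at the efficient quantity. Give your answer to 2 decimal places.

P = 49.22

Social marginal benefit = demand + MEB = 95.23 - 0.57x.
Set SMB = MC: 95.23 - 0.57x = 18.65 + 0.99x → x* = 49.0897.
Consumer price on the demand curve at x*: 77.20 − 0.57×49.0897 = 49.2189.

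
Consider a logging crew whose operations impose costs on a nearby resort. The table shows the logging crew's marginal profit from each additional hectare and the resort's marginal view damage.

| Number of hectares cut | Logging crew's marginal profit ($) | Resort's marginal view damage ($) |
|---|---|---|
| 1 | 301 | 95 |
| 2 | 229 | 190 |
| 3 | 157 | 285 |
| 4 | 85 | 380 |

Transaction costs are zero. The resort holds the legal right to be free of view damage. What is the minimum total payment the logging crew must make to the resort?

$285

Efficient level: marginal profit ≥ marginal view damage through level 2, so k* = 2.
With the resort holding the right, the logging crew must at least compensate total damage at k*: 95 + 190 = 285.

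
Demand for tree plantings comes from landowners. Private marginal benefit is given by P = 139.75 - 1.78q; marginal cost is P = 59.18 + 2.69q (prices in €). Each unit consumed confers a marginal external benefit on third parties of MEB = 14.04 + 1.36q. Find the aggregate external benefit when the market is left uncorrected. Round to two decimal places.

€473.99

Market equilibrium (private): 59.18 + 2.69q = 139.75 - 1.78q → q_m = 18.0246.
Total external benefit = ∫₀^{q_m} (14.04 + 1.36q) dq = 14.04×18.0246 + ½×1.36×18.0246² = 473.9880.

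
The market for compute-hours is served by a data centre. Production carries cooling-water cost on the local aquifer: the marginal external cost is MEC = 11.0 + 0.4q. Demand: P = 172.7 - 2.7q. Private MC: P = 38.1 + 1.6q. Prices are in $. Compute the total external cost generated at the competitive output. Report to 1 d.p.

Market equilibrium (private): 38.1 + 1.6q = 172.7 - 2.7q → q_m = 31.3023.
Total external cost = ∫₀^{q_m} (11.0 + 0.4q) dq = 11.0×31.3023 + ½×0.4×31.3023² = 540.2921.

$540.3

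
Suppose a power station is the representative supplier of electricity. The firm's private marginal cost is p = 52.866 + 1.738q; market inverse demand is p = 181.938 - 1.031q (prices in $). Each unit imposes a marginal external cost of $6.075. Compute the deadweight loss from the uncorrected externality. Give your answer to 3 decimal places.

Market equilibrium (private): 52.866 + 1.738q = 181.938 - 1.031q → q_m = 46.6132.
Social marginal cost = private MC + MEC = 58.941 + 1.738q.
Set SMC = demand: 58.941 + 1.738q = 181.938 - 1.031q → q* = 44.4193.
The loss is the area between SMC and demand from q* to q_m; with linear curves that's a triangle of height MEC(q_m).
DWL = ½ × 2.1939 × 6.0750 = 6.6640.

DWL = $6.664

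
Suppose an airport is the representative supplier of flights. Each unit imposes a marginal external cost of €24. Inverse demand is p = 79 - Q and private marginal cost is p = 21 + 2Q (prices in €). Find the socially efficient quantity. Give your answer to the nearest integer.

Social marginal cost = private MC + MEC = 45 + 2Q.
Set SMC = demand: 45 + 2Q = 79 - Q → Q* = 11.3333.

Q* = 11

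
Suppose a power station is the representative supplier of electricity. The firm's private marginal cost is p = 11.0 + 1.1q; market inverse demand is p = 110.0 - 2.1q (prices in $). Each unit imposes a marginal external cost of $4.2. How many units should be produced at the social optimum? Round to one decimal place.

Social marginal cost = private MC + MEC = 15.2 + 1.1q.
Set SMC = demand: 15.2 + 1.1q = 110.0 - 2.1q → q* = 29.6250.

q* = 29.6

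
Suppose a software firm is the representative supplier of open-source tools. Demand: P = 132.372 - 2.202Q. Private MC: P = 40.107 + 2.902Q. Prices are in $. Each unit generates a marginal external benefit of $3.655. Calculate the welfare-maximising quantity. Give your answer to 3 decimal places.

Social marginal cost = private MC − MEB = 36.452 + 2.902Q.
Set SMC = demand: 36.452 + 2.902Q = 132.372 - 2.202Q → Q* = 18.7931.

Q* = 18.793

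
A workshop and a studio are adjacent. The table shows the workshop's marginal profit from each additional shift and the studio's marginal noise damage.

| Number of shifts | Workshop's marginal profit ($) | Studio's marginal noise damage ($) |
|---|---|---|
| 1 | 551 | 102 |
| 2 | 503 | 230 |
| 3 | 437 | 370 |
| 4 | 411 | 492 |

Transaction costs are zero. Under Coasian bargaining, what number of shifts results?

Bargaining reaches the level where marginal profit last exceeds marginal noise damage.
That holds through level 3 (437 ≥ 370) but not at 4 (411 < 492).

3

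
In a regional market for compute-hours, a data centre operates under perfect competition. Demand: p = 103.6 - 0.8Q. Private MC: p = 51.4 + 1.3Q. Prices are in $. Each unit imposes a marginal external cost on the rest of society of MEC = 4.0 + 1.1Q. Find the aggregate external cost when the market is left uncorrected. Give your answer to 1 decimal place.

Market equilibrium (private): 51.4 + 1.3Q = 103.6 - 0.8Q → Q_m = 24.8571.
Total external cost = ∫₀^{Q_m} (4.0 + 1.1Q) dQ = 4.0×24.8571 + ½×1.1×24.8571² = 439.2599.

$439.3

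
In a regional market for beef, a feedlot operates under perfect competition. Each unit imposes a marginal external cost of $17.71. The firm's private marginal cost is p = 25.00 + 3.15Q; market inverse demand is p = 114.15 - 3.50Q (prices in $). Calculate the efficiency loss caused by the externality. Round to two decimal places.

DWL = $23.58

Market equilibrium (private): 25.00 + 3.15Q = 114.15 - 3.50Q → Q_m = 13.4060.
Social marginal cost = private MC + MEC = 42.71 + 3.15Q.
Set SMC = demand: 42.71 + 3.15Q = 114.15 - 3.50Q → Q* = 10.7429.
Height of the DWL triangle at Q_m is SMC(Q_m) − demand(Q_m) = MEC(Q_m) = 17.7100.
DWL = ½ × 2.6631 × 17.7100 = 23.5818.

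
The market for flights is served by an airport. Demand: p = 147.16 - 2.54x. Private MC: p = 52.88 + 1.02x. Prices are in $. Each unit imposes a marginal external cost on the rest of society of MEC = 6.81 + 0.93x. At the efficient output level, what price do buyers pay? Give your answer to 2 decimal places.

P = $97.68

Social marginal cost = private MC + MEC = 59.69 + 1.95x.
Set SMC = demand: 59.69 + 1.95x = 147.16 - 2.54x → x* = 19.4811.
Consumer price on the demand curve at x*: 147.16 − 2.54×19.4811 = 97.6780.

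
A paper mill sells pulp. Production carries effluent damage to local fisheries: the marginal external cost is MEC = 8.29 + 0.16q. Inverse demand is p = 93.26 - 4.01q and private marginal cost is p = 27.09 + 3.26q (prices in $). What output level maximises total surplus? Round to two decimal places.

q* = 7.79

Social marginal cost = private MC + MEC = 35.38 + 3.42q.
Set SMC = demand: 35.38 + 3.42q = 93.26 - 4.01q → q* = 7.7900.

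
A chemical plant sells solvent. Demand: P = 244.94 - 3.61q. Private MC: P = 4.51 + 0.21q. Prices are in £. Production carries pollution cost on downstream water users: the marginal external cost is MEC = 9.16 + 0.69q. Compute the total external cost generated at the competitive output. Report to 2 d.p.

£1943.22

Market equilibrium (private): 4.51 + 0.21q = 244.94 - 3.61q → q_m = 62.9398.
Total external cost = ∫₀^{q_m} (9.16 + 0.69q) dq = 9.16×62.9398 + ½×0.69×62.9398² = 1943.2179.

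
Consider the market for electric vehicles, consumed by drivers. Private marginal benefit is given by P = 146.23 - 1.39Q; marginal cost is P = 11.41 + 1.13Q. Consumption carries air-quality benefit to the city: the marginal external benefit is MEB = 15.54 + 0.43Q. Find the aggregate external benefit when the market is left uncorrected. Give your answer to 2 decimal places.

1446.77

Market equilibrium (private): 11.41 + 1.13Q = 146.23 - 1.39Q → Q_m = 53.5000.
Total external benefit = ∫₀^{Q_m} (15.54 + 0.43Q) dQ = 15.54×53.5000 + ½×0.43×53.5000² = 1446.7738.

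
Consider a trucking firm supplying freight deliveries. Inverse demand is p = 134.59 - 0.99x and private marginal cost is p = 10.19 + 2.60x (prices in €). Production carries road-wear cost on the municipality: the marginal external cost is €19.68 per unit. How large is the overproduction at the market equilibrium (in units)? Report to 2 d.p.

5.48 units

Market equilibrium (private): 10.19 + 2.60x = 134.59 - 0.99x → x_m = 34.6518.
Social marginal cost = private MC + MEC = 29.87 + 2.60x.
Set SMC = demand: 29.87 + 2.60x = 134.59 - 0.99x → x* = 29.1699.
Gap = |34.6518 − 29.1699| = 5.4819.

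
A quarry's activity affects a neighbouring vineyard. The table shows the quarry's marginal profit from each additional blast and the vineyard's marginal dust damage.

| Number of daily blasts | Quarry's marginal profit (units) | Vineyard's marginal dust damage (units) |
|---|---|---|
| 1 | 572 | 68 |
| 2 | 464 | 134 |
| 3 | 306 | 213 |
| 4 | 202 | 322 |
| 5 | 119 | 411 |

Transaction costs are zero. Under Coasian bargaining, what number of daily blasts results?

3

Bargaining reaches the level where marginal profit last exceeds marginal dust damage.
That holds through level 3 (306 ≥ 213) but not at 4 (202 < 322).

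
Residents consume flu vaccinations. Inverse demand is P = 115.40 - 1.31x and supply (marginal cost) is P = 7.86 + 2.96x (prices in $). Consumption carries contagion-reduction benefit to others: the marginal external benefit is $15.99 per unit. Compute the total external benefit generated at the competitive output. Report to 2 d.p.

Market equilibrium (private): 7.86 + 2.96x = 115.40 - 1.31x → x_m = 25.1850.
Total external benefit = MEB × x_m = 15.99 × 25.1850 = 402.7082.

$402.71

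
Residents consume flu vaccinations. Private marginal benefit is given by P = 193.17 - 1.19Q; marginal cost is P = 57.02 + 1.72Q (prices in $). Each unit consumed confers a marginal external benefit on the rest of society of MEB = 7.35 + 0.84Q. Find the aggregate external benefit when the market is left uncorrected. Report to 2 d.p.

$1263.27

Market equilibrium (private): 57.02 + 1.72Q = 193.17 - 1.19Q → Q_m = 46.7869.
Total external benefit = ∫₀^{Q_m} (7.35 + 0.84Q) dQ = 7.35×46.7869 + ½×0.84×46.7869² = 1263.2696.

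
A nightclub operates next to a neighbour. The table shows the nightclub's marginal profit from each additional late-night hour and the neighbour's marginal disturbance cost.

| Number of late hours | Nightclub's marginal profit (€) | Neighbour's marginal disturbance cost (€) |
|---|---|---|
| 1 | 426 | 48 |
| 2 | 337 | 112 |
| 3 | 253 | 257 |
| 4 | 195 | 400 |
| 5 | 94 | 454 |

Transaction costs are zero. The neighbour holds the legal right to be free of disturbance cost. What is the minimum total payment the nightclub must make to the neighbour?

Efficient level: marginal profit ≥ marginal disturbance cost through level 2, so k* = 2.
With the neighbour holding the right, the nightclub must at least compensate total damage at k*: 48 + 112 = 160.

€160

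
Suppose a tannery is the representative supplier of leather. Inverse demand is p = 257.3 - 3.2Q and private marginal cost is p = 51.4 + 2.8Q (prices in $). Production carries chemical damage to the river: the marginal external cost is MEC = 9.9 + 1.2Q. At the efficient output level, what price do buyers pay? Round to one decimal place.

Social marginal cost = private MC + MEC = 61.3 + 4.0Q.
Set SMC = demand: 61.3 + 4.0Q = 257.3 - 3.2Q → Q* = 27.2222.
Consumer price on the demand curve at Q*: 257.3 − 3.2×27.2222 = 170.1890.

P = $170.2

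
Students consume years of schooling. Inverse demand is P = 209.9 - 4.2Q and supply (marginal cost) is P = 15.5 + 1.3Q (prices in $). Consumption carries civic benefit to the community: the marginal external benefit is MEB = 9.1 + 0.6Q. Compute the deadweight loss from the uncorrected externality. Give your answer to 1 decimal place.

DWL = $93.7

Market equilibrium (private): 15.5 + 1.3Q = 209.9 - 4.2Q → Q_m = 35.3455.
Social marginal benefit = demand + MEB = 219.0 - 3.6Q.
Set SMB = MC: 219.0 - 3.6Q = 15.5 + 1.3Q → Q* = 41.5306.
Between Q* and Q_m the wedge SMB − MC runs linearly from 0 to MEB(Q_m), so the loss is a triangle.
DWL = ½ × 6.1851 × 30.3073 = 93.7268.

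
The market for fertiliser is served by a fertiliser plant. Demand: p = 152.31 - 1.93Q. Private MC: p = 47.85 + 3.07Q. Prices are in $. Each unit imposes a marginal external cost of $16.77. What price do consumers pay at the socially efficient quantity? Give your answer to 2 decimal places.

P = $118.46

Social marginal cost = private MC + MEC = 64.62 + 3.07Q.
Set SMC = demand: 64.62 + 3.07Q = 152.31 - 1.93Q → Q* = 17.5380.
Consumer price on the demand curve at Q*: 152.31 − 1.93×17.5380 = 118.4617.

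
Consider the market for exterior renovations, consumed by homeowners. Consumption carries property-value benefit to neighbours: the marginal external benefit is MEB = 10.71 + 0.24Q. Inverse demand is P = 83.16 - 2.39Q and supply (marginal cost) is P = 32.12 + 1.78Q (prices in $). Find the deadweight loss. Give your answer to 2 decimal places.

Market equilibrium (private): 32.12 + 1.78Q = 83.16 - 2.39Q → Q_m = 12.2398.
Social marginal benefit = demand + MEB = 93.87 - 2.15Q.
Set SMB = MC: 93.87 - 2.15Q = 32.12 + 1.78Q → Q* = 15.7125.
Between Q* and Q_m the wedge SMB − MC runs linearly from 0 to MEB(Q_m), so the loss is a triangle.
DWL = ½ × 3.4727 × 13.6476 = 23.6970.

DWL = $23.70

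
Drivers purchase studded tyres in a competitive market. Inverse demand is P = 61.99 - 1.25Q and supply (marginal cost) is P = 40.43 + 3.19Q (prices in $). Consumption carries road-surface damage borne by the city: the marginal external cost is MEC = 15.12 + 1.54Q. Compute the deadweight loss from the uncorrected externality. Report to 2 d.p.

DWL = $42.70

Market equilibrium (private): 40.43 + 3.19Q = 61.99 - 1.25Q → Q_m = 4.8559.
Social marginal benefit = demand − MEC = 46.87 - 2.79Q.
Set SMB = MC: 46.87 - 2.79Q = 40.43 + 3.19Q → Q* = 1.0769.
Between Q* and Q_m the wedge MC − SMB runs linearly from 0 to MEC(Q_m), so the loss is a triangle.
DWL = ½ × 3.7790 × 22.5980 = 42.6989.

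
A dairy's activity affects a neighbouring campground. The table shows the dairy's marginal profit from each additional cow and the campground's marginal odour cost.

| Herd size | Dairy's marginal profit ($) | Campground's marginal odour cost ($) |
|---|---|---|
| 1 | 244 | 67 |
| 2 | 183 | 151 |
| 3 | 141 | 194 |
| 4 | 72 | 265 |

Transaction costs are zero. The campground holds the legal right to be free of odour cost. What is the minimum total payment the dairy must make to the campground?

Efficient level: marginal profit ≥ marginal odour cost through level 2, so k* = 2.
With the campground holding the right, the dairy must at least compensate total damage at k*: 67 + 151 = 218.

$218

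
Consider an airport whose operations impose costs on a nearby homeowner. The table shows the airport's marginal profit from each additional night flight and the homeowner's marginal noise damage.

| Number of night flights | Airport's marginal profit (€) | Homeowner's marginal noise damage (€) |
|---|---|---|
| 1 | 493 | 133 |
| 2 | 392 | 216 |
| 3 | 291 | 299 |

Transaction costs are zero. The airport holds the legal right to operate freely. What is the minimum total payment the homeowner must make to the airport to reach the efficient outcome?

€291

Left alone the airport would choose level 3 (marginal profit stays positive).
Efficient level: k* = 2 (marginal profit ≥ marginal noise damage through 2).
The homeowner must at least cover the airport's forgone profit from cutting 3→2: 291 = 291.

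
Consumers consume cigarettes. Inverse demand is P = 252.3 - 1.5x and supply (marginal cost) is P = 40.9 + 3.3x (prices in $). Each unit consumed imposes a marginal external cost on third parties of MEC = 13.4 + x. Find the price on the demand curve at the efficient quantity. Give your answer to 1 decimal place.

P = $201.1

Social marginal benefit = demand − MEC = 238.9 - 2.5x.
Set SMB = MC: 238.9 - 2.5x = 40.9 + 3.3x → x* = 34.1379.
Consumer price on the demand curve at x*: 252.3 − 1.5×34.1379 = 201.0932.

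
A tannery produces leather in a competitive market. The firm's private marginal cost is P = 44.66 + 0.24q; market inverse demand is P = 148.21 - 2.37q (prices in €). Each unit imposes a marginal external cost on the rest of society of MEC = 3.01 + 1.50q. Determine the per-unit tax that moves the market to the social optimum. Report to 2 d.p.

tax = €39.70 per unit

Social marginal cost = private MC + MEC = 47.67 + 1.74q.
Set SMC = demand: 47.67 + 1.74q = 148.21 - 2.37q → q* = 24.4623.
The Pigouvian tax equals MEC at q*: 3.01 + 1.50×24.4623 = 39.7035.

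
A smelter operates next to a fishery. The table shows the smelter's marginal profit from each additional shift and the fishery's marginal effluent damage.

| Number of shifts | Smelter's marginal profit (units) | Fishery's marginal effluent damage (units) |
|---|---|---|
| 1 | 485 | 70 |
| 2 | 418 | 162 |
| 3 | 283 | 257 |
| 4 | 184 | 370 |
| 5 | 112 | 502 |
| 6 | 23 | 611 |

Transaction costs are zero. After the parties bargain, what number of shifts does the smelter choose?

3

Bargaining reaches the level where marginal profit last exceeds marginal effluent damage.
That holds through level 3 (283 ≥ 257) but not at 4 (184 < 370).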